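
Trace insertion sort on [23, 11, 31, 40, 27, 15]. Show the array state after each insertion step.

First element 23 is already 'sorted'
Insert 11: shifted 1 elements -> [11, 23, 31, 40, 27, 15]
Insert 31: shifted 0 elements -> [11, 23, 31, 40, 27, 15]
Insert 40: shifted 0 elements -> [11, 23, 31, 40, 27, 15]
Insert 27: shifted 2 elements -> [11, 23, 27, 31, 40, 15]
Insert 15: shifted 4 elements -> [11, 15, 23, 27, 31, 40]


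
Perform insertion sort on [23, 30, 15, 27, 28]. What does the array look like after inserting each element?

First element 23 is already 'sorted'
Insert 30: shifted 0 elements -> [23, 30, 15, 27, 28]
Insert 15: shifted 2 elements -> [15, 23, 30, 27, 28]
Insert 27: shifted 1 elements -> [15, 23, 27, 30, 28]
Insert 28: shifted 1 elements -> [15, 23, 27, 28, 30]


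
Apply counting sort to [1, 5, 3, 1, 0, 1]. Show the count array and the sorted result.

Count array: [1, 3, 0, 1, 0, 1]
(count[i] = number of elements equal to i)
Cumulative count: [1, 4, 4, 5, 5, 6]
Sorted: [0, 1, 1, 1, 3, 5]


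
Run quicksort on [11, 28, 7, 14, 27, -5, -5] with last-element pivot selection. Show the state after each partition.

Partition 1: pivot=-5 at index 1 -> [-5, -5, 7, 14, 27, 11, 28]
Partition 2: pivot=28 at index 6 -> [-5, -5, 7, 14, 27, 11, 28]
Partition 3: pivot=11 at index 3 -> [-5, -5, 7, 11, 27, 14, 28]
Partition 4: pivot=14 at index 4 -> [-5, -5, 7, 11, 14, 27, 28]


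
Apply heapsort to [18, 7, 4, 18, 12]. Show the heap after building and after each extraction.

Build heap: [18, 18, 4, 7, 12]
Extract 18: [18, 12, 4, 7, 18]
Extract 18: [12, 7, 4, 18, 18]
Extract 12: [7, 4, 12, 18, 18]
Extract 7: [4, 7, 12, 18, 18]


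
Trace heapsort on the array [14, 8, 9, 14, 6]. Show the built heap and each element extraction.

Build heap: [14, 14, 9, 8, 6]
Extract 14: [14, 8, 9, 6, 14]
Extract 14: [9, 8, 6, 14, 14]
Extract 9: [8, 6, 9, 14, 14]
Extract 8: [6, 8, 9, 14, 14]


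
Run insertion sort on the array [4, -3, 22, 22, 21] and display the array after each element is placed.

First element 4 is already 'sorted'
Insert -3: shifted 1 elements -> [-3, 4, 22, 22, 21]
Insert 22: shifted 0 elements -> [-3, 4, 22, 22, 21]
Insert 22: shifted 0 elements -> [-3, 4, 22, 22, 21]
Insert 21: shifted 2 elements -> [-3, 4, 21, 22, 22]


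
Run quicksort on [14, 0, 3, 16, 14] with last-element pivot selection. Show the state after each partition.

Partition 1: pivot=14 at index 3 -> [14, 0, 3, 14, 16]
Partition 2: pivot=3 at index 1 -> [0, 3, 14, 14, 16]


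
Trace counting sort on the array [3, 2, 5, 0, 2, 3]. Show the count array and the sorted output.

Count array: [1, 0, 2, 2, 0, 1]
(count[i] = number of elements equal to i)
Cumulative count: [1, 1, 3, 5, 5, 6]
Sorted: [0, 2, 2, 3, 3, 5]


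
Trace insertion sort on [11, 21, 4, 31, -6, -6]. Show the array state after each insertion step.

First element 11 is already 'sorted'
Insert 21: shifted 0 elements -> [11, 21, 4, 31, -6, -6]
Insert 4: shifted 2 elements -> [4, 11, 21, 31, -6, -6]
Insert 31: shifted 0 elements -> [4, 11, 21, 31, -6, -6]
Insert -6: shifted 4 elements -> [-6, 4, 11, 21, 31, -6]
Insert -6: shifted 4 elements -> [-6, -6, 4, 11, 21, 31]


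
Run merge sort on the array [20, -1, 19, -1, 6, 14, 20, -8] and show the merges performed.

Divide and conquer:
  Merge [20] + [-1] -> [-1, 20]
  Merge [19] + [-1] -> [-1, 19]
  Merge [-1, 20] + [-1, 19] -> [-1, -1, 19, 20]
  Merge [6] + [14] -> [6, 14]
  Merge [20] + [-8] -> [-8, 20]
  Merge [6, 14] + [-8, 20] -> [-8, 6, 14, 20]
  Merge [-1, -1, 19, 20] + [-8, 6, 14, 20] -> [-8, -1, -1, 6, 14, 19, 20, 20]


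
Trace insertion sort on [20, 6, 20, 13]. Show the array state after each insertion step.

First element 20 is already 'sorted'
Insert 6: shifted 1 elements -> [6, 20, 20, 13]
Insert 20: shifted 0 elements -> [6, 20, 20, 13]
Insert 13: shifted 2 elements -> [6, 13, 20, 20]


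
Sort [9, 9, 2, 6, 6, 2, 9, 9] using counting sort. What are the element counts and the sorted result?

Count array: [0, 0, 2, 0, 0, 0, 2, 0, 0, 4]
(count[i] = number of elements equal to i)
Cumulative count: [0, 0, 2, 2, 2, 2, 4, 4, 4, 8]
Sorted: [2, 2, 6, 6, 9, 9, 9, 9]


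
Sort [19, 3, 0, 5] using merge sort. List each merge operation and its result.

Divide and conquer:
  Merge [19] + [3] -> [3, 19]
  Merge [0] + [5] -> [0, 5]
  Merge [3, 19] + [0, 5] -> [0, 3, 5, 19]


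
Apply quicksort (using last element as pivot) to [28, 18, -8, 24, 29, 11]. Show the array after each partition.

Partition 1: pivot=11 at index 1 -> [-8, 11, 28, 24, 29, 18]
Partition 2: pivot=18 at index 2 -> [-8, 11, 18, 24, 29, 28]
Partition 3: pivot=28 at index 4 -> [-8, 11, 18, 24, 28, 29]


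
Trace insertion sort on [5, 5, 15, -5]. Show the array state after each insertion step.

First element 5 is already 'sorted'
Insert 5: shifted 0 elements -> [5, 5, 15, -5]
Insert 15: shifted 0 elements -> [5, 5, 15, -5]
Insert -5: shifted 3 elements -> [-5, 5, 5, 15]


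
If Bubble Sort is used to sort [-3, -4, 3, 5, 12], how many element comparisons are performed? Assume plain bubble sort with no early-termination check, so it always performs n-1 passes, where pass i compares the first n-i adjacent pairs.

Pass 1: compare adjacent pairs (0,1)..(3,4) = 4 comparison(s), 1 swap(s) -> [-4, -3, 3, 5, 12]
Pass 2: compare adjacent pairs (0,1)..(2,3) = 3 comparison(s), 0 swap(s) -> [-4, -3, 3, 5, 12]
Pass 3: compare adjacent pairs (0,1)..(1,2) = 2 comparison(s), 0 swap(s) -> [-4, -3, 3, 5, 12]
Pass 4: compare adjacent pairs (0,1)..(0,1) = 1 comparison(s), 0 swap(s) -> [-4, -3, 3, 5, 12]
Total comparisons: 4 + 3 + 2 + 1 = 10


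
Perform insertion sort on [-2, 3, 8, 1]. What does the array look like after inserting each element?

First element -2 is already 'sorted'
Insert 3: shifted 0 elements -> [-2, 3, 8, 1]
Insert 8: shifted 0 elements -> [-2, 3, 8, 1]
Insert 1: shifted 2 elements -> [-2, 1, 3, 8]


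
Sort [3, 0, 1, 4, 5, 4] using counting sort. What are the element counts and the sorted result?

Count array: [1, 1, 0, 1, 2, 1]
(count[i] = number of elements equal to i)
Cumulative count: [1, 2, 2, 3, 5, 6]
Sorted: [0, 1, 3, 4, 4, 5]


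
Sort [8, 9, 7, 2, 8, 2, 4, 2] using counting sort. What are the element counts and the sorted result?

Count array: [0, 0, 3, 0, 1, 0, 0, 1, 2, 1]
(count[i] = number of elements equal to i)
Cumulative count: [0, 0, 3, 3, 4, 4, 4, 5, 7, 8]
Sorted: [2, 2, 2, 4, 7, 8, 8, 9]


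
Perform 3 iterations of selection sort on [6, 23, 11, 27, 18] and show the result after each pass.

Pass 1: Select minimum 6 at index 0, swap -> [6, 23, 11, 27, 18]
Pass 2: Select minimum 11 at index 2, swap -> [6, 11, 23, 27, 18]
Pass 3: Select minimum 18 at index 4, swap -> [6, 11, 18, 27, 23]


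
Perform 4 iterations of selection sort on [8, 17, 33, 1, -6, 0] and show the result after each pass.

Pass 1: Select minimum -6 at index 4, swap -> [-6, 17, 33, 1, 8, 0]
Pass 2: Select minimum 0 at index 5, swap -> [-6, 0, 33, 1, 8, 17]
Pass 3: Select minimum 1 at index 3, swap -> [-6, 0, 1, 33, 8, 17]
Pass 4: Select minimum 8 at index 4, swap -> [-6, 0, 1, 8, 33, 17]


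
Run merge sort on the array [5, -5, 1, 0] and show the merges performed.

Divide and conquer:
  Merge [5] + [-5] -> [-5, 5]
  Merge [1] + [0] -> [0, 1]
  Merge [-5, 5] + [0, 1] -> [-5, 0, 1, 5]


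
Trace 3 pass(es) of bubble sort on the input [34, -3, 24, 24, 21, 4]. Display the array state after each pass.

After pass 1: [-3, 24, 24, 21, 4, 34] (5 swaps)
After pass 2: [-3, 24, 21, 4, 24, 34] (2 swaps)
After pass 3: [-3, 21, 4, 24, 24, 34] (2 swaps)
Total swaps: 9


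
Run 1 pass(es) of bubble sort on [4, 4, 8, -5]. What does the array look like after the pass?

After pass 1: [4, 4, -5, 8] (1 swaps)
Total swaps: 1


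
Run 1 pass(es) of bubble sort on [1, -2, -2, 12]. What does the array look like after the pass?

After pass 1: [-2, -2, 1, 12] (2 swaps)
Total swaps: 2


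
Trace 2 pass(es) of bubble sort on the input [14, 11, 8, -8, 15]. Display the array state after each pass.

After pass 1: [11, 8, -8, 14, 15] (3 swaps)
After pass 2: [8, -8, 11, 14, 15] (2 swaps)
Total swaps: 5


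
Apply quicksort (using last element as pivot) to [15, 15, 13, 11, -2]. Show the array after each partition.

Partition 1: pivot=-2 at index 0 -> [-2, 15, 13, 11, 15]
Partition 2: pivot=15 at index 4 -> [-2, 15, 13, 11, 15]
Partition 3: pivot=11 at index 1 -> [-2, 11, 13, 15, 15]
Partition 4: pivot=15 at index 3 -> [-2, 11, 13, 15, 15]


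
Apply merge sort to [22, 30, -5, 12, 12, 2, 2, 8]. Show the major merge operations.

Divide and conquer:
  Merge [22] + [30] -> [22, 30]
  Merge [-5] + [12] -> [-5, 12]
  Merge [22, 30] + [-5, 12] -> [-5, 12, 22, 30]
  Merge [12] + [2] -> [2, 12]
  Merge [2] + [8] -> [2, 8]
  Merge [2, 12] + [2, 8] -> [2, 2, 8, 12]
  Merge [-5, 12, 22, 30] + [2, 2, 8, 12] -> [-5, 2, 2, 8, 12, 12, 22, 30]


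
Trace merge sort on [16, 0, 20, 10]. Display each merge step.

Divide and conquer:
  Merge [16] + [0] -> [0, 16]
  Merge [20] + [10] -> [10, 20]
  Merge [0, 16] + [10, 20] -> [0, 10, 16, 20]


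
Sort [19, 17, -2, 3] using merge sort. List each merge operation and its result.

Divide and conquer:
  Merge [19] + [17] -> [17, 19]
  Merge [-2] + [3] -> [-2, 3]
  Merge [17, 19] + [-2, 3] -> [-2, 3, 17, 19]


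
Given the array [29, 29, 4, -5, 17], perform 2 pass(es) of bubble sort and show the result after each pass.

After pass 1: [29, 4, -5, 17, 29] (3 swaps)
After pass 2: [4, -5, 17, 29, 29] (3 swaps)
Total swaps: 6


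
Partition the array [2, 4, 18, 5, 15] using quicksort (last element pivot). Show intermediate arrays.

Partition 1: pivot=15 at index 3 -> [2, 4, 5, 15, 18]
Partition 2: pivot=5 at index 2 -> [2, 4, 5, 15, 18]
Partition 3: pivot=4 at index 1 -> [2, 4, 5, 15, 18]


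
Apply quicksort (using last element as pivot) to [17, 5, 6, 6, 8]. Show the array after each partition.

Partition 1: pivot=8 at index 3 -> [5, 6, 6, 8, 17]
Partition 2: pivot=6 at index 2 -> [5, 6, 6, 8, 17]
Partition 3: pivot=6 at index 1 -> [5, 6, 6, 8, 17]


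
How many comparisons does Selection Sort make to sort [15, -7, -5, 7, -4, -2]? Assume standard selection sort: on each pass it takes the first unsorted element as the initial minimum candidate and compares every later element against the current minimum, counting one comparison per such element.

Pass 1: scan indices 1..5 for the minimum = 5 comparison(s); min is -7, place at index 0 -> [-7, 15, -5, 7, -4, -2]
Pass 2: scan indices 2..5 for the minimum = 4 comparison(s); min is -5, place at index 1 -> [-7, -5, 15, 7, -4, -2]
Pass 3: scan indices 3..5 for the minimum = 3 comparison(s); min is -4, place at index 2 -> [-7, -5, -4, 7, 15, -2]
Pass 4: scan indices 4..5 for the minimum = 2 comparison(s); min is -2, place at index 3 -> [-7, -5, -4, -2, 15, 7]
Pass 5: scan indices 5..5 for the minimum = 1 comparison(s); min is 7, place at index 4 -> [-7, -5, -4, -2, 7, 15]
Selection sort always scans the whole unsorted suffix, so the count is (n-1) + (n-2) + ... + 1 = n(n-1)/2 = 6*5/2 = 15 regardless of the input order.
Total comparisons: 5 + 4 + 3 + 2 + 1 = 15


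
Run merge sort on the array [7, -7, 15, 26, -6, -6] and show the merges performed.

Divide and conquer:
  Merge [-7] + [15] -> [-7, 15]
  Merge [7] + [-7, 15] -> [-7, 7, 15]
  Merge [-6] + [-6] -> [-6, -6]
  Merge [26] + [-6, -6] -> [-6, -6, 26]
  Merge [-7, 7, 15] + [-6, -6, 26] -> [-7, -6, -6, 7, 15, 26]


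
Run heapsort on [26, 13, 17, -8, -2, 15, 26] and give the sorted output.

Build heap: [26, 13, 26, -8, -2, 15, 17]
Extract 26: [26, 13, 17, -8, -2, 15, 26]
Extract 26: [17, 13, 15, -8, -2, 26, 26]
Extract 17: [15, 13, -2, -8, 17, 26, 26]
Extract 15: [13, -8, -2, 15, 17, 26, 26]
Extract 13: [-2, -8, 13, 15, 17, 26, 26]
Extract -2: [-8, -2, 13, 15, 17, 26, 26]


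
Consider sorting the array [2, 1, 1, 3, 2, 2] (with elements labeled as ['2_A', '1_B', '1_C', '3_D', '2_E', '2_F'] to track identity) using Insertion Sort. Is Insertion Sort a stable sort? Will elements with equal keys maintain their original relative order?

Trace Insertion Sort on the labeled array (the key is the number; the letter only tracks identity):
  Insert 1_B at index 0: [1_B, 2_A, 1_C, 3_D, 2_E, 2_F]
  Insert 1_C at index 1: [1_B, 1_C, 2_A, 3_D, 2_E, 2_F]
  Insert 3_D at index 3: [1_B, 1_C, 2_A, 3_D, 2_E, 2_F]
  Insert 2_E at index 3: [1_B, 1_C, 2_A, 2_E, 3_D, 2_F]
  Insert 2_F at index 4: [1_B, 1_C, 2_A, 2_E, 2_F, 3_D]
Final order: [1_B, 1_C, 2_A, 2_E, 2_F, 3_D]
Equal keys:
  value 1: originally 1_B, 1_C; after sorting 1_B, 1_C -> order preserved
  value 2: originally 2_A, 2_E, 2_F; after sorting 2_A, 2_E, 2_F -> order preserved
All equal keys kept their original relative order. Insertion Sort is stable: elements are shifted only while they are strictly greater than the key, so a key is inserted after any equal elements already placed.
Answer: Stable


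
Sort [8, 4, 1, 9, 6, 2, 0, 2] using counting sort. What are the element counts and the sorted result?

Count array: [1, 1, 2, 0, 1, 0, 1, 0, 1, 1]
(count[i] = number of elements equal to i)
Cumulative count: [1, 2, 4, 4, 5, 5, 6, 6, 7, 8]
Sorted: [0, 1, 2, 2, 4, 6, 8, 9]


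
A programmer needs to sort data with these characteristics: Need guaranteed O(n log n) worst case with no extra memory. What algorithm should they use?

Best choice: Heapsort
Reason: Heapsort is O(n log n) worst case and sorts in-place; quicksort can degrade to O(n^2)


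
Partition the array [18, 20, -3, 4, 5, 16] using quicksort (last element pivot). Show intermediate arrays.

Partition 1: pivot=16 at index 3 -> [-3, 4, 5, 16, 18, 20]
Partition 2: pivot=5 at index 2 -> [-3, 4, 5, 16, 18, 20]
Partition 3: pivot=4 at index 1 -> [-3, 4, 5, 16, 18, 20]
Partition 4: pivot=20 at index 5 -> [-3, 4, 5, 16, 18, 20]


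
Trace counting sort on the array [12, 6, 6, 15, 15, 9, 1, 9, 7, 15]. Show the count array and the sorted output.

Count array: [0, 1, 0, 0, 0, 0, 2, 1, 0, 2, 0, 0, 1, 0, 0, 3]
(count[i] = number of elements equal to i)
Cumulative count: [0, 1, 1, 1, 1, 1, 3, 4, 4, 6, 6, 6, 7, 7, 7, 10]
Sorted: [1, 6, 6, 7, 9, 9, 12, 15, 15, 15]


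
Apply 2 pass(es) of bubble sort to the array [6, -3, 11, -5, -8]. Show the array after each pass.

After pass 1: [-3, 6, -5, -8, 11] (3 swaps)
After pass 2: [-3, -5, -8, 6, 11] (2 swaps)
Total swaps: 5


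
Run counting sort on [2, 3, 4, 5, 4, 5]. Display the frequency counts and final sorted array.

Count array: [0, 0, 1, 1, 2, 2]
(count[i] = number of elements equal to i)
Cumulative count: [0, 0, 1, 2, 4, 6]
Sorted: [2, 3, 4, 4, 5, 5]


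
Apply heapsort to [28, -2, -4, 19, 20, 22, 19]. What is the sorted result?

Build heap: [28, 20, 22, 19, -2, -4, 19]
Extract 28: [22, 20, 19, 19, -2, -4, 28]
Extract 22: [20, 19, 19, -4, -2, 22, 28]
Extract 20: [19, -2, 19, -4, 20, 22, 28]
Extract 19: [19, -2, -4, 19, 20, 22, 28]
Extract 19: [-2, -4, 19, 19, 20, 22, 28]
Extract -2: [-4, -2, 19, 19, 20, 22, 28]


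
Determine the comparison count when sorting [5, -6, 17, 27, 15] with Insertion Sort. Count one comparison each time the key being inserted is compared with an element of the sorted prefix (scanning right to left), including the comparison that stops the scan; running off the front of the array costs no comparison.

Insert -6: 5 > -6 (shift), reached front = 1 comparison(s) -> [-6, 5, 17, 27, 15]
Insert 17: 5 <= 17 (stop) = 1 comparison(s) -> [-6, 5, 17, 27, 15]
Insert 27: 17 <= 27 (stop) = 1 comparison(s) -> [-6, 5, 17, 27, 15]
Insert 15: 27 > 15 (shift), 17 > 15 (shift), 5 <= 15 (stop) = 3 comparison(s) -> [-6, 5, 15, 17, 27]
Total comparisons: 1 + 1 + 1 + 3 = 6


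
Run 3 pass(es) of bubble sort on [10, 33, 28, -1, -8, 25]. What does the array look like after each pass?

After pass 1: [10, 28, -1, -8, 25, 33] (4 swaps)
After pass 2: [10, -1, -8, 25, 28, 33] (3 swaps)
After pass 3: [-1, -8, 10, 25, 28, 33] (2 swaps)
Total swaps: 9


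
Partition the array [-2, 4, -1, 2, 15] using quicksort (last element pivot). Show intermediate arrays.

Partition 1: pivot=15 at index 4 -> [-2, 4, -1, 2, 15]
Partition 2: pivot=2 at index 2 -> [-2, -1, 2, 4, 15]
Partition 3: pivot=-1 at index 1 -> [-2, -1, 2, 4, 15]


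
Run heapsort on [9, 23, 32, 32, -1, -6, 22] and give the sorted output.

Build heap: [32, 23, 32, 9, -1, -6, 22]
Extract 32: [32, 23, 22, 9, -1, -6, 32]
Extract 32: [23, 9, 22, -6, -1, 32, 32]
Extract 23: [22, 9, -1, -6, 23, 32, 32]
Extract 22: [9, -6, -1, 22, 23, 32, 32]
Extract 9: [-1, -6, 9, 22, 23, 32, 32]
Extract -1: [-6, -1, 9, 22, 23, 32, 32]


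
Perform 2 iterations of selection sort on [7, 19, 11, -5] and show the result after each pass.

Pass 1: Select minimum -5 at index 3, swap -> [-5, 19, 11, 7]
Pass 2: Select minimum 7 at index 3, swap -> [-5, 7, 11, 19]


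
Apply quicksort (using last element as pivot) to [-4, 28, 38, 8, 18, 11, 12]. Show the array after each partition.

Partition 1: pivot=12 at index 3 -> [-4, 8, 11, 12, 18, 38, 28]
Partition 2: pivot=11 at index 2 -> [-4, 8, 11, 12, 18, 38, 28]
Partition 3: pivot=8 at index 1 -> [-4, 8, 11, 12, 18, 38, 28]
Partition 4: pivot=28 at index 5 -> [-4, 8, 11, 12, 18, 28, 38]


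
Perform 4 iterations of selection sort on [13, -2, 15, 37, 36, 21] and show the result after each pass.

Pass 1: Select minimum -2 at index 1, swap -> [-2, 13, 15, 37, 36, 21]
Pass 2: Select minimum 13 at index 1, swap -> [-2, 13, 15, 37, 36, 21]
Pass 3: Select minimum 15 at index 2, swap -> [-2, 13, 15, 37, 36, 21]
Pass 4: Select minimum 21 at index 5, swap -> [-2, 13, 15, 21, 36, 37]


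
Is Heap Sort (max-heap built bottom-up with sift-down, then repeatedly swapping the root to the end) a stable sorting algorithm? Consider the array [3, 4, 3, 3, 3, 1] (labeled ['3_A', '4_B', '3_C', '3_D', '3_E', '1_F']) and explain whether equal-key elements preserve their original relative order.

Trace Heap Sort on the labeled array (the key is the number; the letter only tracks identity):
  Build max-heap: [4_B, 3_A, 3_C, 3_D, 3_E, 1_F]
  Swap root 4_B to index 5, re-heapify first 5 -> [3_A, 3_D, 3_C, 1_F, 3_E, 4_B]
  Swap root 3_A to index 4, re-heapify first 4 -> [3_E, 3_D, 3_C, 1_F, 3_A, 4_B]
  Swap root 3_E to index 3, re-heapify first 3 -> [3_D, 1_F, 3_C, 3_E, 3_A, 4_B]
  Swap root 3_D to index 2, re-heapify first 2 -> [3_C, 1_F, 3_D, 3_E, 3_A, 4_B]
  Swap root 3_C to index 1, re-heapify first 1 -> [1_F, 3_C, 3_D, 3_E, 3_A, 4_B]
Final order: [1_F, 3_C, 3_D, 3_E, 3_A, 4_B]
Equal keys:
  value 3: originally 3_A, 3_C, 3_D, 3_E; after sorting 3_C, 3_D, 3_E, 3_A -> order changed
Equal keys were reordered, so Heap Sort is not stable: heap construction and root-to-end swaps move elements without regard to the original order of equal keys. (One such input is enough; an unstable sort may happen to preserve order on other inputs, but it gives no guarantee.)
Answer: Not stable


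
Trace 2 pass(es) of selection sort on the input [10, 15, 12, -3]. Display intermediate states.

Pass 1: Select minimum -3 at index 3, swap -> [-3, 15, 12, 10]
Pass 2: Select minimum 10 at index 3, swap -> [-3, 10, 12, 15]


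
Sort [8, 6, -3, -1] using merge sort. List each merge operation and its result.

Divide and conquer:
  Merge [8] + [6] -> [6, 8]
  Merge [-3] + [-1] -> [-3, -1]
  Merge [6, 8] + [-3, -1] -> [-3, -1, 6, 8]


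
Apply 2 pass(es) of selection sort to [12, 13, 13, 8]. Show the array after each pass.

Pass 1: Select minimum 8 at index 3, swap -> [8, 13, 13, 12]
Pass 2: Select minimum 12 at index 3, swap -> [8, 12, 13, 13]


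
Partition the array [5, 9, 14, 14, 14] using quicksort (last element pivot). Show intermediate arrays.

Partition 1: pivot=14 at index 4 -> [5, 9, 14, 14, 14]
Partition 2: pivot=14 at index 3 -> [5, 9, 14, 14, 14]
Partition 3: pivot=14 at index 2 -> [5, 9, 14, 14, 14]
Partition 4: pivot=9 at index 1 -> [5, 9, 14, 14, 14]


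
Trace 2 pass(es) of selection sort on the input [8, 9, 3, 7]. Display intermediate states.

Pass 1: Select minimum 3 at index 2, swap -> [3, 9, 8, 7]
Pass 2: Select minimum 7 at index 3, swap -> [3, 7, 8, 9]


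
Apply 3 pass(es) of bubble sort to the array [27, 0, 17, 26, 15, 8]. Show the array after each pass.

After pass 1: [0, 17, 26, 15, 8, 27] (5 swaps)
After pass 2: [0, 17, 15, 8, 26, 27] (2 swaps)
After pass 3: [0, 15, 8, 17, 26, 27] (2 swaps)
Total swaps: 9


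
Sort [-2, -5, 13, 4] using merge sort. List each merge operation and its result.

Divide and conquer:
  Merge [-2] + [-5] -> [-5, -2]
  Merge [13] + [4] -> [4, 13]
  Merge [-5, -2] + [4, 13] -> [-5, -2, 4, 13]


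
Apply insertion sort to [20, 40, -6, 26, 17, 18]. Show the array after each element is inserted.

First element 20 is already 'sorted'
Insert 40: shifted 0 elements -> [20, 40, -6, 26, 17, 18]
Insert -6: shifted 2 elements -> [-6, 20, 40, 26, 17, 18]
Insert 26: shifted 1 elements -> [-6, 20, 26, 40, 17, 18]
Insert 17: shifted 3 elements -> [-6, 17, 20, 26, 40, 18]
Insert 18: shifted 3 elements -> [-6, 17, 18, 20, 26, 40]


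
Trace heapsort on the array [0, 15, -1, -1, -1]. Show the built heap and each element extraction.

Build heap: [15, 0, -1, -1, -1]
Extract 15: [0, -1, -1, -1, 15]
Extract 0: [-1, -1, -1, 0, 15]
Extract -1: [-1, -1, -1, 0, 15]
Extract -1: [-1, -1, -1, 0, 15]


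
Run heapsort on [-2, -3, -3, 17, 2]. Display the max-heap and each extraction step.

Build heap: [17, 2, -3, -3, -2]
Extract 17: [2, -2, -3, -3, 17]
Extract 2: [-2, -3, -3, 2, 17]
Extract -2: [-3, -3, -2, 2, 17]
Extract -3: [-3, -3, -2, 2, 17]


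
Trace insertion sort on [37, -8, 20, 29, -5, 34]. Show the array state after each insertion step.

First element 37 is already 'sorted'
Insert -8: shifted 1 elements -> [-8, 37, 20, 29, -5, 34]
Insert 20: shifted 1 elements -> [-8, 20, 37, 29, -5, 34]
Insert 29: shifted 1 elements -> [-8, 20, 29, 37, -5, 34]
Insert -5: shifted 3 elements -> [-8, -5, 20, 29, 37, 34]
Insert 34: shifted 1 elements -> [-8, -5, 20, 29, 34, 37]


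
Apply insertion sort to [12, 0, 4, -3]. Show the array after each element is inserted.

First element 12 is already 'sorted'
Insert 0: shifted 1 elements -> [0, 12, 4, -3]
Insert 4: shifted 1 elements -> [0, 4, 12, -3]
Insert -3: shifted 3 elements -> [-3, 0, 4, 12]


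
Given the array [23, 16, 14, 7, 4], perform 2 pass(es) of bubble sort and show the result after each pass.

After pass 1: [16, 14, 7, 4, 23] (4 swaps)
After pass 2: [14, 7, 4, 16, 23] (3 swaps)
Total swaps: 7


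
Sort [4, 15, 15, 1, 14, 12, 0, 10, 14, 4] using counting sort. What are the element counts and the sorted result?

Count array: [1, 1, 0, 0, 2, 0, 0, 0, 0, 0, 1, 0, 1, 0, 2, 2]
(count[i] = number of elements equal to i)
Cumulative count: [1, 2, 2, 2, 4, 4, 4, 4, 4, 4, 5, 5, 6, 6, 8, 10]
Sorted: [0, 1, 4, 4, 10, 12, 14, 14, 15, 15]


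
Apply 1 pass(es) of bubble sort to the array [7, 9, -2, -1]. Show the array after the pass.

After pass 1: [7, -2, -1, 9] (2 swaps)
Total swaps: 2


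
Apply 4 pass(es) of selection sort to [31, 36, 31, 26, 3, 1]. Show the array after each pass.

Pass 1: Select minimum 1 at index 5, swap -> [1, 36, 31, 26, 3, 31]
Pass 2: Select minimum 3 at index 4, swap -> [1, 3, 31, 26, 36, 31]
Pass 3: Select minimum 26 at index 3, swap -> [1, 3, 26, 31, 36, 31]
Pass 4: Select minimum 31 at index 3, swap -> [1, 3, 26, 31, 36, 31]


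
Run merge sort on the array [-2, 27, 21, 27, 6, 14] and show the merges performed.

Divide and conquer:
  Merge [27] + [21] -> [21, 27]
  Merge [-2] + [21, 27] -> [-2, 21, 27]
  Merge [6] + [14] -> [6, 14]
  Merge [27] + [6, 14] -> [6, 14, 27]
  Merge [-2, 21, 27] + [6, 14, 27] -> [-2, 6, 14, 21, 27, 27]


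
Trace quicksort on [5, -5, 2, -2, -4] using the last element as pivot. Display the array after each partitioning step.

Partition 1: pivot=-4 at index 1 -> [-5, -4, 2, -2, 5]
Partition 2: pivot=5 at index 4 -> [-5, -4, 2, -2, 5]
Partition 3: pivot=-2 at index 2 -> [-5, -4, -2, 2, 5]


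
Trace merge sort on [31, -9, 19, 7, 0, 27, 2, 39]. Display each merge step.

Divide and conquer:
  Merge [31] + [-9] -> [-9, 31]
  Merge [19] + [7] -> [7, 19]
  Merge [-9, 31] + [7, 19] -> [-9, 7, 19, 31]
  Merge [0] + [27] -> [0, 27]
  Merge [2] + [39] -> [2, 39]
  Merge [0, 27] + [2, 39] -> [0, 2, 27, 39]
  Merge [-9, 7, 19, 31] + [0, 2, 27, 39] -> [-9, 0, 2, 7, 19, 27, 31, 39]


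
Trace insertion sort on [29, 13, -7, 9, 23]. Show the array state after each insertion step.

First element 29 is already 'sorted'
Insert 13: shifted 1 elements -> [13, 29, -7, 9, 23]
Insert -7: shifted 2 elements -> [-7, 13, 29, 9, 23]
Insert 9: shifted 2 elements -> [-7, 9, 13, 29, 23]
Insert 23: shifted 1 elements -> [-7, 9, 13, 23, 29]


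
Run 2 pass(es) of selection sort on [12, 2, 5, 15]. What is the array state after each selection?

Pass 1: Select minimum 2 at index 1, swap -> [2, 12, 5, 15]
Pass 2: Select minimum 5 at index 2, swap -> [2, 5, 12, 15]


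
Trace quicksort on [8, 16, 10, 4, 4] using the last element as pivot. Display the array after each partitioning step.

Partition 1: pivot=4 at index 1 -> [4, 4, 10, 8, 16]
Partition 2: pivot=16 at index 4 -> [4, 4, 10, 8, 16]
Partition 3: pivot=8 at index 2 -> [4, 4, 8, 10, 16]


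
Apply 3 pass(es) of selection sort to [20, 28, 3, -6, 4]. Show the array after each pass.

Pass 1: Select minimum -6 at index 3, swap -> [-6, 28, 3, 20, 4]
Pass 2: Select minimum 3 at index 2, swap -> [-6, 3, 28, 20, 4]
Pass 3: Select minimum 4 at index 4, swap -> [-6, 3, 4, 20, 28]


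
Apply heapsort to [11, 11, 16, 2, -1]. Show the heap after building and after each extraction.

Build heap: [16, 11, 11, 2, -1]
Extract 16: [11, 2, 11, -1, 16]
Extract 11: [11, 2, -1, 11, 16]
Extract 11: [2, -1, 11, 11, 16]
Extract 2: [-1, 2, 11, 11, 16]


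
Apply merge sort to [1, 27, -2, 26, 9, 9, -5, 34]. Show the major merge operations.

Divide and conquer:
  Merge [1] + [27] -> [1, 27]
  Merge [-2] + [26] -> [-2, 26]
  Merge [1, 27] + [-2, 26] -> [-2, 1, 26, 27]
  Merge [9] + [9] -> [9, 9]
  Merge [-5] + [34] -> [-5, 34]
  Merge [9, 9] + [-5, 34] -> [-5, 9, 9, 34]
  Merge [-2, 1, 26, 27] + [-5, 9, 9, 34] -> [-5, -2, 1, 9, 9, 26, 27, 34]


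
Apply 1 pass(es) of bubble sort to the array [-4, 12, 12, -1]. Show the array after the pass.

After pass 1: [-4, 12, -1, 12] (1 swaps)
Total swaps: 1


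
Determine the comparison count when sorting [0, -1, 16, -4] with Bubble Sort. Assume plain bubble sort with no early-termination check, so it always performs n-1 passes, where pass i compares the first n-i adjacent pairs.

Pass 1: compare adjacent pairs (0,1)..(2,3) = 3 comparison(s), 2 swap(s) -> [-1, 0, -4, 16]
Pass 2: compare adjacent pairs (0,1)..(1,2) = 2 comparison(s), 1 swap(s) -> [-1, -4, 0, 16]
Pass 3: compare adjacent pairs (0,1)..(0,1) = 1 comparison(s), 1 swap(s) -> [-4, -1, 0, 16]
Total comparisons: 3 + 2 + 1 = 6


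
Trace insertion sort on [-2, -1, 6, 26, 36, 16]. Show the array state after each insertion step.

First element -2 is already 'sorted'
Insert -1: shifted 0 elements -> [-2, -1, 6, 26, 36, 16]
Insert 6: shifted 0 elements -> [-2, -1, 6, 26, 36, 16]
Insert 26: shifted 0 elements -> [-2, -1, 6, 26, 36, 16]
Insert 36: shifted 0 elements -> [-2, -1, 6, 26, 36, 16]
Insert 16: shifted 2 elements -> [-2, -1, 6, 16, 26, 36]


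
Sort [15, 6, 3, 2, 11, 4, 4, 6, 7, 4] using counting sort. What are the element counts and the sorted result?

Count array: [0, 0, 1, 1, 3, 0, 2, 1, 0, 0, 0, 1, 0, 0, 0, 1]
(count[i] = number of elements equal to i)
Cumulative count: [0, 0, 1, 2, 5, 5, 7, 8, 8, 8, 8, 9, 9, 9, 9, 10]
Sorted: [2, 3, 4, 4, 4, 6, 6, 7, 11, 15]


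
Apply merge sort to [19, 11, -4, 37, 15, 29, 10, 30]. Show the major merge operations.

Divide and conquer:
  Merge [19] + [11] -> [11, 19]
  Merge [-4] + [37] -> [-4, 37]
  Merge [11, 19] + [-4, 37] -> [-4, 11, 19, 37]
  Merge [15] + [29] -> [15, 29]
  Merge [10] + [30] -> [10, 30]
  Merge [15, 29] + [10, 30] -> [10, 15, 29, 30]
  Merge [-4, 11, 19, 37] + [10, 15, 29, 30] -> [-4, 10, 11, 15, 19, 29, 30, 37]


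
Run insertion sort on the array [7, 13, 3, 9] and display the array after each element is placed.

First element 7 is already 'sorted'
Insert 13: shifted 0 elements -> [7, 13, 3, 9]
Insert 3: shifted 2 elements -> [3, 7, 13, 9]
Insert 9: shifted 1 elements -> [3, 7, 9, 13]


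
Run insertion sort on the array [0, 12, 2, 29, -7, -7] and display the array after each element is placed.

First element 0 is already 'sorted'
Insert 12: shifted 0 elements -> [0, 12, 2, 29, -7, -7]
Insert 2: shifted 1 elements -> [0, 2, 12, 29, -7, -7]
Insert 29: shifted 0 elements -> [0, 2, 12, 29, -7, -7]
Insert -7: shifted 4 elements -> [-7, 0, 2, 12, 29, -7]
Insert -7: shifted 4 elements -> [-7, -7, 0, 2, 12, 29]


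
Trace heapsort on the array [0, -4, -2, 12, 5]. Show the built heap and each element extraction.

Build heap: [12, 5, -2, -4, 0]
Extract 12: [5, 0, -2, -4, 12]
Extract 5: [0, -4, -2, 5, 12]
Extract 0: [-2, -4, 0, 5, 12]
Extract -2: [-4, -2, 0, 5, 12]


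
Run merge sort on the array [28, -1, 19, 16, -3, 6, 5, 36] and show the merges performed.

Divide and conquer:
  Merge [28] + [-1] -> [-1, 28]
  Merge [19] + [16] -> [16, 19]
  Merge [-1, 28] + [16, 19] -> [-1, 16, 19, 28]
  Merge [-3] + [6] -> [-3, 6]
  Merge [5] + [36] -> [5, 36]
  Merge [-3, 6] + [5, 36] -> [-3, 5, 6, 36]
  Merge [-1, 16, 19, 28] + [-3, 5, 6, 36] -> [-3, -1, 5, 6, 16, 19, 28, 36]


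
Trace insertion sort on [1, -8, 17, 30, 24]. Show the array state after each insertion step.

First element 1 is already 'sorted'
Insert -8: shifted 1 elements -> [-8, 1, 17, 30, 24]
Insert 17: shifted 0 elements -> [-8, 1, 17, 30, 24]
Insert 30: shifted 0 elements -> [-8, 1, 17, 30, 24]
Insert 24: shifted 1 elements -> [-8, 1, 17, 24, 30]


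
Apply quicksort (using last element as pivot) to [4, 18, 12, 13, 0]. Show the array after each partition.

Partition 1: pivot=0 at index 0 -> [0, 18, 12, 13, 4]
Partition 2: pivot=4 at index 1 -> [0, 4, 12, 13, 18]
Partition 3: pivot=18 at index 4 -> [0, 4, 12, 13, 18]
Partition 4: pivot=13 at index 3 -> [0, 4, 12, 13, 18]


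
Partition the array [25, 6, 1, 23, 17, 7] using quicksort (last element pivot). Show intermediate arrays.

Partition 1: pivot=7 at index 2 -> [6, 1, 7, 23, 17, 25]
Partition 2: pivot=1 at index 0 -> [1, 6, 7, 23, 17, 25]
Partition 3: pivot=25 at index 5 -> [1, 6, 7, 23, 17, 25]
Partition 4: pivot=17 at index 3 -> [1, 6, 7, 17, 23, 25]


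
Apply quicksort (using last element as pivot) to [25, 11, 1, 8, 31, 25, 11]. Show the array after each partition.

Partition 1: pivot=11 at index 3 -> [11, 1, 8, 11, 31, 25, 25]
Partition 2: pivot=8 at index 1 -> [1, 8, 11, 11, 31, 25, 25]
Partition 3: pivot=25 at index 5 -> [1, 8, 11, 11, 25, 25, 31]


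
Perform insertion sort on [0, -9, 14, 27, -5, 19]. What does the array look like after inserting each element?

First element 0 is already 'sorted'
Insert -9: shifted 1 elements -> [-9, 0, 14, 27, -5, 19]
Insert 14: shifted 0 elements -> [-9, 0, 14, 27, -5, 19]
Insert 27: shifted 0 elements -> [-9, 0, 14, 27, -5, 19]
Insert -5: shifted 3 elements -> [-9, -5, 0, 14, 27, 19]
Insert 19: shifted 1 elements -> [-9, -5, 0, 14, 19, 27]


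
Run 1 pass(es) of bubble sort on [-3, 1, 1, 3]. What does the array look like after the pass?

After pass 1: [-3, 1, 1, 3] (0 swaps)
Total swaps: 0


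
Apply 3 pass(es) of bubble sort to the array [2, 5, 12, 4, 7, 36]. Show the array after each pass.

After pass 1: [2, 5, 4, 7, 12, 36] (2 swaps)
After pass 2: [2, 4, 5, 7, 12, 36] (1 swaps)
After pass 3: [2, 4, 5, 7, 12, 36] (0 swaps)
Total swaps: 3


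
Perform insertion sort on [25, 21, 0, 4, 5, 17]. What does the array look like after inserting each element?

First element 25 is already 'sorted'
Insert 21: shifted 1 elements -> [21, 25, 0, 4, 5, 17]
Insert 0: shifted 2 elements -> [0, 21, 25, 4, 5, 17]
Insert 4: shifted 2 elements -> [0, 4, 21, 25, 5, 17]
Insert 5: shifted 2 elements -> [0, 4, 5, 21, 25, 17]
Insert 17: shifted 2 elements -> [0, 4, 5, 17, 21, 25]


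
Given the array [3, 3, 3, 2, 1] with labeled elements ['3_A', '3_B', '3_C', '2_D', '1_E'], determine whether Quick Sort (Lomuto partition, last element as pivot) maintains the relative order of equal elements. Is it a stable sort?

Trace Quick Sort on the labeled array (the key is the number; the letter only tracks identity):
  Partition indices 0..4 around pivot 1_E -> [1_E, 3_B, 3_C, 2_D, 3_A]
  Partition indices 1..4 around pivot 3_A -> [1_E, 3_B, 3_C, 2_D, 3_A]
  Partition indices 1..3 around pivot 2_D -> [1_E, 2_D, 3_C, 3_B, 3_A]
  Partition indices 2..3 around pivot 3_B -> [1_E, 2_D, 3_C, 3_B, 3_A]
Final order: [1_E, 2_D, 3_C, 3_B, 3_A]
Equal keys:
  value 3: originally 3_A, 3_B, 3_C; after sorting 3_C, 3_B, 3_A -> order changed
Equal keys were reordered, so Quick Sort is not stable: partition swaps elements across long distances and can reorder equal keys. (One such input is enough; an unstable sort may happen to preserve order on other inputs, but it gives no guarantee.)
Answer: Not stable


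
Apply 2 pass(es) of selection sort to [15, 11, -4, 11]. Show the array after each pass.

Pass 1: Select minimum -4 at index 2, swap -> [-4, 11, 15, 11]
Pass 2: Select minimum 11 at index 1, swap -> [-4, 11, 15, 11]


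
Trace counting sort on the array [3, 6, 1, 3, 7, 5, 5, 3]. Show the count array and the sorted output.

Count array: [0, 1, 0, 3, 0, 2, 1, 1]
(count[i] = number of elements equal to i)
Cumulative count: [0, 1, 1, 4, 4, 6, 7, 8]
Sorted: [1, 3, 3, 3, 5, 5, 6, 7]


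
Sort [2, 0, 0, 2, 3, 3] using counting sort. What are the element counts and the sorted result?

Count array: [2, 0, 2, 2]
(count[i] = number of elements equal to i)
Cumulative count: [2, 2, 4, 6]
Sorted: [0, 0, 2, 2, 3, 3]


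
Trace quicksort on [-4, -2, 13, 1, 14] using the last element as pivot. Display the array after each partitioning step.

Partition 1: pivot=14 at index 4 -> [-4, -2, 13, 1, 14]
Partition 2: pivot=1 at index 2 -> [-4, -2, 1, 13, 14]
Partition 3: pivot=-2 at index 1 -> [-4, -2, 1, 13, 14]


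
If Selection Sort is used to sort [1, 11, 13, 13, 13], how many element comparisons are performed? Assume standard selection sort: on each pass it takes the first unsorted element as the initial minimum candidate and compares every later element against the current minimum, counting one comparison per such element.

Pass 1: scan indices 1..4 for the minimum = 4 comparison(s); min is 1, place at index 0 -> [1, 11, 13, 13, 13]
Pass 2: scan indices 2..4 for the minimum = 3 comparison(s); min is 11, place at index 1 -> [1, 11, 13, 13, 13]
Pass 3: scan indices 3..4 for the minimum = 2 comparison(s); min is 13, place at index 2 -> [1, 11, 13, 13, 13]
Pass 4: scan indices 4..4 for the minimum = 1 comparison(s); min is 13, place at index 3 -> [1, 11, 13, 13, 13]
Selection sort always scans the whole unsorted suffix, so the count is (n-1) + (n-2) + ... + 1 = n(n-1)/2 = 5*4/2 = 10 regardless of the input order.
Total comparisons: 4 + 3 + 2 + 1 = 10


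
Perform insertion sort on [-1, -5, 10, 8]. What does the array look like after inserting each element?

First element -1 is already 'sorted'
Insert -5: shifted 1 elements -> [-5, -1, 10, 8]
Insert 10: shifted 0 elements -> [-5, -1, 10, 8]
Insert 8: shifted 1 elements -> [-5, -1, 8, 10]


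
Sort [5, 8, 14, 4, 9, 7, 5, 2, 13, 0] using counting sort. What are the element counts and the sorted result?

Count array: [1, 0, 1, 0, 1, 2, 0, 1, 1, 1, 0, 0, 0, 1, 1]
(count[i] = number of elements equal to i)
Cumulative count: [1, 1, 2, 2, 3, 5, 5, 6, 7, 8, 8, 8, 8, 9, 10]
Sorted: [0, 2, 4, 5, 5, 7, 8, 9, 13, 14]


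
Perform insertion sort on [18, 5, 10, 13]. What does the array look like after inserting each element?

First element 18 is already 'sorted'
Insert 5: shifted 1 elements -> [5, 18, 10, 13]
Insert 10: shifted 1 elements -> [5, 10, 18, 13]
Insert 13: shifted 1 elements -> [5, 10, 13, 18]


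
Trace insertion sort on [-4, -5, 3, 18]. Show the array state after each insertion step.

First element -4 is already 'sorted'
Insert -5: shifted 1 elements -> [-5, -4, 3, 18]
Insert 3: shifted 0 elements -> [-5, -4, 3, 18]
Insert 18: shifted 0 elements -> [-5, -4, 3, 18]


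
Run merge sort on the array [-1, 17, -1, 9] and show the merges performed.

Divide and conquer:
  Merge [-1] + [17] -> [-1, 17]
  Merge [-1] + [9] -> [-1, 9]
  Merge [-1, 17] + [-1, 9] -> [-1, -1, 9, 17]


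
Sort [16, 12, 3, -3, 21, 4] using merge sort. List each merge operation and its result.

Divide and conquer:
  Merge [12] + [3] -> [3, 12]
  Merge [16] + [3, 12] -> [3, 12, 16]
  Merge [21] + [4] -> [4, 21]
  Merge [-3] + [4, 21] -> [-3, 4, 21]
  Merge [3, 12, 16] + [-3, 4, 21] -> [-3, 3, 4, 12, 16, 21]


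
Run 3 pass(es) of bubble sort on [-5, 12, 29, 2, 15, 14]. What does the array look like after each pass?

After pass 1: [-5, 12, 2, 15, 14, 29] (3 swaps)
After pass 2: [-5, 2, 12, 14, 15, 29] (2 swaps)
After pass 3: [-5, 2, 12, 14, 15, 29] (0 swaps)
Total swaps: 5


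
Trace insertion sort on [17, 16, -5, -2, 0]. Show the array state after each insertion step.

First element 17 is already 'sorted'
Insert 16: shifted 1 elements -> [16, 17, -5, -2, 0]
Insert -5: shifted 2 elements -> [-5, 16, 17, -2, 0]
Insert -2: shifted 2 elements -> [-5, -2, 16, 17, 0]
Insert 0: shifted 2 elements -> [-5, -2, 0, 16, 17]


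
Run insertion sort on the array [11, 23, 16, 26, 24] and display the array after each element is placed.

First element 11 is already 'sorted'
Insert 23: shifted 0 elements -> [11, 23, 16, 26, 24]
Insert 16: shifted 1 elements -> [11, 16, 23, 26, 24]
Insert 26: shifted 0 elements -> [11, 16, 23, 26, 24]
Insert 24: shifted 1 elements -> [11, 16, 23, 24, 26]


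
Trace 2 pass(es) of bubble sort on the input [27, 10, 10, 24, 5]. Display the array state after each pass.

After pass 1: [10, 10, 24, 5, 27] (4 swaps)
After pass 2: [10, 10, 5, 24, 27] (1 swaps)
Total swaps: 5


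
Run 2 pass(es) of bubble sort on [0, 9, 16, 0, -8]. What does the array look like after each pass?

After pass 1: [0, 9, 0, -8, 16] (2 swaps)
After pass 2: [0, 0, -8, 9, 16] (2 swaps)
Total swaps: 4


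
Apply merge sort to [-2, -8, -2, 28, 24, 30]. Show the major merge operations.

Divide and conquer:
  Merge [-8] + [-2] -> [-8, -2]
  Merge [-2] + [-8, -2] -> [-8, -2, -2]
  Merge [24] + [30] -> [24, 30]
  Merge [28] + [24, 30] -> [24, 28, 30]
  Merge [-8, -2, -2] + [24, 28, 30] -> [-8, -2, -2, 24, 28, 30]


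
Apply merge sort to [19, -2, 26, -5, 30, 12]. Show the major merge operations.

Divide and conquer:
  Merge [-2] + [26] -> [-2, 26]
  Merge [19] + [-2, 26] -> [-2, 19, 26]
  Merge [30] + [12] -> [12, 30]
  Merge [-5] + [12, 30] -> [-5, 12, 30]
  Merge [-2, 19, 26] + [-5, 12, 30] -> [-5, -2, 12, 19, 26, 30]


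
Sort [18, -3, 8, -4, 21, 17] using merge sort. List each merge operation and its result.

Divide and conquer:
  Merge [-3] + [8] -> [-3, 8]
  Merge [18] + [-3, 8] -> [-3, 8, 18]
  Merge [21] + [17] -> [17, 21]
  Merge [-4] + [17, 21] -> [-4, 17, 21]
  Merge [-3, 8, 18] + [-4, 17, 21] -> [-4, -3, 8, 17, 18, 21]


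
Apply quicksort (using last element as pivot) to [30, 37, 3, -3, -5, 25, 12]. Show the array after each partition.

Partition 1: pivot=12 at index 3 -> [3, -3, -5, 12, 30, 25, 37]
Partition 2: pivot=-5 at index 0 -> [-5, -3, 3, 12, 30, 25, 37]
Partition 3: pivot=3 at index 2 -> [-5, -3, 3, 12, 30, 25, 37]
Partition 4: pivot=37 at index 6 -> [-5, -3, 3, 12, 30, 25, 37]
Partition 5: pivot=25 at index 4 -> [-5, -3, 3, 12, 25, 30, 37]


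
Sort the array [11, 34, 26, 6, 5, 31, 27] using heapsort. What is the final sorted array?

Build heap: [34, 11, 31, 6, 5, 26, 27]
Extract 34: [31, 11, 27, 6, 5, 26, 34]
Extract 31: [27, 11, 26, 6, 5, 31, 34]
Extract 27: [26, 11, 5, 6, 27, 31, 34]
Extract 26: [11, 6, 5, 26, 27, 31, 34]
Extract 11: [6, 5, 11, 26, 27, 31, 34]
Extract 6: [5, 6, 11, 26, 27, 31, 34]
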